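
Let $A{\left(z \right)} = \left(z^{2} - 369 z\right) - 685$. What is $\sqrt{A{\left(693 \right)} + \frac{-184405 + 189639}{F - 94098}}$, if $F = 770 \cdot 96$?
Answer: $\frac{\sqrt{2531654927686}}{3363} \approx 473.12$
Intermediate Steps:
$F = 73920$
$A{\left(z \right)} = -685 + z^{2} - 369 z$
$\sqrt{A{\left(693 \right)} + \frac{-184405 + 189639}{F - 94098}} = \sqrt{\left(-685 + 693^{2} - 255717\right) + \frac{-184405 + 189639}{73920 - 94098}} = \sqrt{\left(-685 + 480249 - 255717\right) + \frac{5234}{-20178}} = \sqrt{223847 + 5234 \left(- \frac{1}{20178}\right)} = \sqrt{223847 - \frac{2617}{10089}} = \sqrt{\frac{2258389766}{10089}} = \frac{\sqrt{2531654927686}}{3363}$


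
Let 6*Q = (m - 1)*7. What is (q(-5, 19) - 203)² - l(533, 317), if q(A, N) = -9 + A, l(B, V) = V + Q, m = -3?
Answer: 140330/3 ≈ 46777.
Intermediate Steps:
Q = -14/3 (Q = ((-3 - 1)*7)/6 = (-4*7)/6 = (⅙)*(-28) = -14/3 ≈ -4.6667)
l(B, V) = -14/3 + V (l(B, V) = V - 14/3 = -14/3 + V)
(q(-5, 19) - 203)² - l(533, 317) = ((-9 - 5) - 203)² - (-14/3 + 317) = (-14 - 203)² - 1*937/3 = (-217)² - 937/3 = 47089 - 937/3 = 140330/3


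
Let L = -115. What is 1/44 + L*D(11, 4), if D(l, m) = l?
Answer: -55659/44 ≈ -1265.0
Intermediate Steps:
1/44 + L*D(11, 4) = 1/44 - 115*11 = 1/44 - 1265 = -55659/44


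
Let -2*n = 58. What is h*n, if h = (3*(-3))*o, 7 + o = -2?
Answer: -2349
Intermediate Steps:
o = -9 (o = -7 - 2 = -9)
n = -29 (n = -1/2*58 = -29)
h = 81 (h = (3*(-3))*(-9) = -9*(-9) = 81)
h*n = 81*(-29) = -2349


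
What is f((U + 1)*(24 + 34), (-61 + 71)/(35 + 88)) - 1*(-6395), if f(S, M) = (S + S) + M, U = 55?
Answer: 1585603/123 ≈ 12891.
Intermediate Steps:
f(S, M) = M + 2*S (f(S, M) = 2*S + M = M + 2*S)
f((U + 1)*(24 + 34), (-61 + 71)/(35 + 88)) - 1*(-6395) = ((-61 + 71)/(35 + 88) + 2*((55 + 1)*(24 + 34))) - 1*(-6395) = (10/123 + 2*(56*58)) + 6395 = (10*(1/123) + 2*3248) + 6395 = (10/123 + 6496) + 6395 = 799018/123 + 6395 = 1585603/123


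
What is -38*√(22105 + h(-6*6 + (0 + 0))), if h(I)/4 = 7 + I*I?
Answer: -38*√27317 ≈ -6280.6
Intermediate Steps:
h(I) = 28 + 4*I² (h(I) = 4*(7 + I*I) = 4*(7 + I²) = 28 + 4*I²)
-38*√(22105 + h(-6*6 + (0 + 0))) = -38*√(22105 + (28 + 4*(-6*6 + (0 + 0))²)) = -38*√(22105 + (28 + 4*(-36 + 0)²)) = -38*√(22105 + (28 + 4*(-36)²)) = -38*√(22105 + (28 + 4*1296)) = -38*√(22105 + (28 + 5184)) = -38*√(22105 + 5212) = -38*√27317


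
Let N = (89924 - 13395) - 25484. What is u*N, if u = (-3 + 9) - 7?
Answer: -51045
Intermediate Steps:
u = -1 (u = 6 - 7 = -1)
N = 51045 (N = 76529 - 25484 = 51045)
u*N = -1*51045 = -51045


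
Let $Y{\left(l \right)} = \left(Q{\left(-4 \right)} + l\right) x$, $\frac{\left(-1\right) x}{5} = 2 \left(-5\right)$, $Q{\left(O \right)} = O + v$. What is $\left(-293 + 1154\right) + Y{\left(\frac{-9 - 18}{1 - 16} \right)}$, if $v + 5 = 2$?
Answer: $601$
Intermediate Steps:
$v = -3$ ($v = -5 + 2 = -3$)
$Q{\left(O \right)} = -3 + O$ ($Q{\left(O \right)} = O - 3 = -3 + O$)
$x = 50$ ($x = - 5 \cdot 2 \left(-5\right) = \left(-5\right) \left(-10\right) = 50$)
$Y{\left(l \right)} = -350 + 50 l$ ($Y{\left(l \right)} = \left(\left(-3 - 4\right) + l\right) 50 = \left(-7 + l\right) 50 = -350 + 50 l$)
$\left(-293 + 1154\right) + Y{\left(\frac{-9 - 18}{1 - 16} \right)} = \left(-293 + 1154\right) - \left(350 - 50 \frac{-9 - 18}{1 - 16}\right) = 861 - \left(350 - 50 \left(- \frac{27}{-15}\right)\right) = 861 - \left(350 - 50 \left(\left(-27\right) \left(- \frac{1}{15}\right)\right)\right) = 861 + \left(-350 + 50 \cdot \frac{9}{5}\right) = 861 + \left(-350 + 90\right) = 861 - 260 = 601$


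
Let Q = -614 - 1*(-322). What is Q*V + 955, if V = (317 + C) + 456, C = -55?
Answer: -208701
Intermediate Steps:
V = 718 (V = (317 - 55) + 456 = 262 + 456 = 718)
Q = -292 (Q = -614 + 322 = -292)
Q*V + 955 = -292*718 + 955 = -209656 + 955 = -208701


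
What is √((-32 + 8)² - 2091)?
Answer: I*√1515 ≈ 38.923*I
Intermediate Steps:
√((-32 + 8)² - 2091) = √((-24)² - 2091) = √(576 - 2091) = √(-1515) = I*√1515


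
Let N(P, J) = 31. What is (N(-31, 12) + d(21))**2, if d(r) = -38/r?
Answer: 375769/441 ≈ 852.08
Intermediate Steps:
(N(-31, 12) + d(21))**2 = (31 - 38/21)**2 = (613/21)**2 = 375769/441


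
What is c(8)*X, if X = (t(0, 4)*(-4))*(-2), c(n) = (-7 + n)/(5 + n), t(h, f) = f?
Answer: 32/13 ≈ 2.4615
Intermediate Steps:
c(n) = (-7 + n)/(5 + n)
X = 32 (X = (4*(-4))*(-2) = -16*(-2) = 32)
c(8)*X = ((-7 + 8)/(5 + 8))*32 = (1/13)*32 = 32/13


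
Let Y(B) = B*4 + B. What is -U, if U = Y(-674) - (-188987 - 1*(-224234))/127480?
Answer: 429642847/127480 ≈ 3370.3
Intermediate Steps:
Y(B) = 5*B (Y(B) = 4*B + B = 5*B)
U = -429642847/127480 (U = 5*(-674) - (-188987 - 1*(-224234))/127480 = -3370 - (-188987 + 224234)/127480 = -3370 - 35247/127480 = -429642847/127480 ≈ -3370.3)
-U = -1*(-429642847/127480) = 429642847/127480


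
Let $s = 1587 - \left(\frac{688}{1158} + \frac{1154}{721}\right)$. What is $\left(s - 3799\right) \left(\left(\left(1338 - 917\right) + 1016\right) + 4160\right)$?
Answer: $- \frac{26805729442}{2163} \approx -1.2393 \cdot 10^{7}$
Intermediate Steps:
$s = \frac{661591243}{417459}$ ($s = 1587 - \left(688 \cdot \frac{1}{1158} + 1154 \cdot \frac{1}{721}\right) = 1587 - \left(\frac{344}{579} + \frac{1154}{721}\right) = 1587 - \frac{916190}{417459} = \frac{661591243}{417459} \approx 1584.8$)
$\left(s - 3799\right) \left(\left(\left(1338 - 917\right) + 1016\right) + 4160\right) = \left(\frac{661591243}{417459} - 3799\right) \left(\left(\left(1338 - 917\right) + 1016\right) + 4160\right) = - \frac{924335498 \left(\left(421 + 1016\right) + 4160\right)}{417459} = - \frac{924335498 \left(1437 + 4160\right)}{417459} = \left(- \frac{924335498}{417459}\right) 5597 = - \frac{26805729442}{2163}$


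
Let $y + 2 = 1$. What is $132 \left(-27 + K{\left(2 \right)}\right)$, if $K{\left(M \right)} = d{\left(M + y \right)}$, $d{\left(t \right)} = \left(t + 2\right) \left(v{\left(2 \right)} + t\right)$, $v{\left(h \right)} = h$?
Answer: $-2376$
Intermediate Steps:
$y = -1$ ($y = -2 + 1 = -1$)
$d{\left(t \right)} = \left(2 + t\right)^{2}$ ($d{\left(t \right)} = \left(t + 2\right) \left(2 + t\right) = \left(2 + t\right) \left(2 + t\right) = \left(2 + t\right)^{2}$)
$K{\left(M \right)} = \left(-1 + M\right)^{2} + 4 M$ ($K{\left(M \right)} = 4 + \left(M - 1\right)^{2} + 4 \left(M - 1\right) = 4 + \left(-1 + M\right)^{2} + 4 \left(-1 + M\right) = 4 + \left(-1 + M\right)^{2} + \left(-4 + 4 M\right) = \left(-1 + M\right)^{2} + 4 M$)
$132 \left(-27 + K{\left(2 \right)}\right) = 132 \left(-27 + \left(\left(-1 + 2\right)^{2} + 4 \cdot 2\right)\right) = 132 \left(-27 + \left(1^{2} + 8\right)\right) = 132 \left(-27 + \left(1 + 8\right)\right) = 132 \left(-27 + 9\right) = 132 \left(-18\right) = -2376$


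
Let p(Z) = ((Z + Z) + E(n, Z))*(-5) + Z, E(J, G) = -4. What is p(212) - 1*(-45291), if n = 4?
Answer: 43403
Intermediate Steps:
p(Z) = 20 - 9*Z (p(Z) = ((Z + Z) - 4)*(-5) + Z = (2*Z - 4)*(-5) + Z = (-4 + 2*Z)*(-5) + Z = (20 - 10*Z) + Z = 20 - 9*Z)
p(212) - 1*(-45291) = (20 - 9*212) - 1*(-45291) = (20 - 1908) + 45291 = -1888 + 45291 = 43403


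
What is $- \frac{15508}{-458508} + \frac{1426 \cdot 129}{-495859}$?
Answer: $- \frac{19163649815}{56838829593} \approx -0.33716$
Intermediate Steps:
$- \frac{15508}{-458508} + \frac{1426 \cdot 129}{-495859} = \left(-15508\right) \left(- \frac{1}{458508}\right) + 183954 \left(- \frac{1}{495859}\right) = \frac{3877}{114627} - \frac{183954}{495859} = - \frac{19163649815}{56838829593}$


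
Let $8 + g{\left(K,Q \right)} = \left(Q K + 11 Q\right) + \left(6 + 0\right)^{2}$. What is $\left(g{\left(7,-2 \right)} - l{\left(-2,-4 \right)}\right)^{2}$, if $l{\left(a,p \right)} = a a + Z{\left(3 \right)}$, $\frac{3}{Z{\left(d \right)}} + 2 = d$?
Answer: $225$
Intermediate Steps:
$Z{\left(d \right)} = \frac{3}{-2 + d}$
$l{\left(a,p \right)} = 3 + a^{2}$ ($l{\left(a,p \right)} = a a + \frac{3}{-2 + 3} = a^{2} + \frac{3}{1} = a^{2} + 3 \cdot 1 = a^{2} + 3 = 3 + a^{2}$)
$g{\left(K,Q \right)} = 28 + 11 Q + K Q$ ($g{\left(K,Q \right)} = -8 + \left(\left(Q K + 11 Q\right) + \left(6 + 0\right)^{2}\right) = -8 + \left(\left(K Q + 11 Q\right) + 6^{2}\right) = -8 + \left(\left(11 Q + K Q\right) + 36\right) = -8 + \left(36 + 11 Q + K Q\right) = 28 + 11 Q + K Q$)
$\left(g{\left(7,-2 \right)} - l{\left(-2,-4 \right)}\right)^{2} = \left(\left(28 + 11 \left(-2\right) + 7 \left(-2\right)\right) - \left(3 + \left(-2\right)^{2}\right)\right)^{2} = \left(\left(28 - 22 - 14\right) - \left(3 + 4\right)\right)^{2} = \left(-8 - 7\right)^{2} = \left(-15\right)^{2} = 225$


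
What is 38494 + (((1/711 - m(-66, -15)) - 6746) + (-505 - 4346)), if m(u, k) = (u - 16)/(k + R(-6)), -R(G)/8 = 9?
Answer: 554569838/20619 ≈ 26896.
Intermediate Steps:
R(G) = -72 (R(G) = -8*9 = -72)
m(u, k) = (-16 + u)/(-72 + k) (m(u, k) = (u - 16)/(k - 72) = (-16 + u)/(-72 + k))
38494 + (((1/711 - m(-66, -15)) - 6746) + (-505 - 4346)) = 38494 + (((1/711 - (-16 - 66)/(-72 - 15)) - 6746) + (-505 - 4346)) = 38494 + (((1/711 - (-82)/(-87)) - 6746) - 4851) = 38494 + (((1/711 - (-1)*(-82)/87) - 6746) - 4851) = 38494 + (((1/711 - 1*82/87) - 6746) - 4851) = 38494 + (((1/711 - 82/87) - 6746) - 4851) = 38494 + ((-19405/20619 - 6746) - 4851) = 38494 + (-139115179/20619 - 4851) = 38494 - 239137948/20619 = 554569838/20619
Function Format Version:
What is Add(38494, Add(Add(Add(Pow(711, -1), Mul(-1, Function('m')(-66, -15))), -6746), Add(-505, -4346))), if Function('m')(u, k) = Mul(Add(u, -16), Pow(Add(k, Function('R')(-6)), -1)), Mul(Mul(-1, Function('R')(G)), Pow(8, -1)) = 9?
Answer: Rational(554569838, 20619) ≈ 26896.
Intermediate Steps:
Function('R')(G) = -72 (Function('R')(G) = Mul(-8, 9) = -72)
Function('m')(u, k) = Mul(Pow(Add(-72, k), -1), Add(-16, u)) (Function('m')(u, k) = Mul(Add(u, -16), Pow(Add(k, -72), -1)) = Mul(Add(-16, u), Pow(Add(-72, k), -1)) = Mul(Pow(Add(-72, k), -1), Add(-16, u)))
Add(38494, Add(Add(Add(Pow(711, -1), Mul(-1, Function('m')(-66, -15))), -6746), Add(-505, -4346))) = Add(38494, Add(Add(Add(Pow(711, -1), Mul(-1, Mul(Pow(Add(-72, -15), -1), Add(-16, -66)))), -6746), Add(-505, -4346))) = Add(38494, Add(Add(Add(Rational(1, 711), Mul(-1, Mul(Pow(-87, -1), -82))), -6746), -4851)) = Add(38494, Add(Add(Add(Rational(1, 711), Mul(-1, Mul(Rational(-1, 87), -82))), -6746), -4851)) = Add(38494, Add(Add(Add(Rational(1, 711), Mul(-1, Rational(82, 87))), -6746), -4851)) = Add(38494, Add(Add(Add(Rational(1, 711), Rational(-82, 87)), -6746), -4851)) = Add(38494, Add(Add(Rational(-19405, 20619), -6746), -4851)) = Add(38494, Add(Rational(-139115179, 20619), -4851)) = Add(38494, Rational(-239137948, 20619)) = Rational(554569838, 20619)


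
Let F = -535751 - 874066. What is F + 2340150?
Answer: 930333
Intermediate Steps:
F = -1409817
F + 2340150 = -1409817 + 2340150 = 930333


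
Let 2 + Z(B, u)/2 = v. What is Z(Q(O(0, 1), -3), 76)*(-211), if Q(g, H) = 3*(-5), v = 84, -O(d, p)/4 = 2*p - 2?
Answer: -34604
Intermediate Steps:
O(d, p) = 8 - 8*p (O(d, p) = -4*(2*p - 2) = -4*(-2 + 2*p) = 8 - 8*p)
Q(g, H) = -15
Z(B, u) = 164 (Z(B, u) = -4 + 2*84 = -4 + 168 = 164)
Z(Q(O(0, 1), -3), 76)*(-211) = 164*(-211) = -34604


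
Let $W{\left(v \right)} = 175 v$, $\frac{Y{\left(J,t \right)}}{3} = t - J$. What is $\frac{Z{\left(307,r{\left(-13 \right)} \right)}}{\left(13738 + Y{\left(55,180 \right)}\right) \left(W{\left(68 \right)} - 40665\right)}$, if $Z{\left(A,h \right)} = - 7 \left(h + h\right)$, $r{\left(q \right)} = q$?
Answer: $- \frac{182}{405960445} \approx -4.4832 \cdot 10^{-7}$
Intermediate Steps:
$Y{\left(J,t \right)} = - 3 J + 3 t$ ($Y{\left(J,t \right)} = 3 \left(t - J\right) = - 3 J + 3 t$)
$Z{\left(A,h \right)} = - 14 h$ ($Z{\left(A,h \right)} = - 7 \cdot 2 h = - 14 h$)
$\frac{Z{\left(307,r{\left(-13 \right)} \right)}}{\left(13738 + Y{\left(55,180 \right)}\right) \left(W{\left(68 \right)} - 40665\right)} = \frac{\left(-14\right) \left(-13\right)}{\left(13738 + \left(\left(-3\right) 55 + 3 \cdot 180\right)\right) \left(175 \cdot 68 - 40665\right)} = \frac{182}{\left(13738 + \left(-165 + 540\right)\right) \left(11900 - 40665\right)} = \frac{182}{\left(13738 + 375\right) \left(-28765\right)} = \frac{182}{14113 \left(-28765\right)} = \frac{182}{-405960445} = 182 \left(- \frac{1}{405960445}\right) = - \frac{182}{405960445}$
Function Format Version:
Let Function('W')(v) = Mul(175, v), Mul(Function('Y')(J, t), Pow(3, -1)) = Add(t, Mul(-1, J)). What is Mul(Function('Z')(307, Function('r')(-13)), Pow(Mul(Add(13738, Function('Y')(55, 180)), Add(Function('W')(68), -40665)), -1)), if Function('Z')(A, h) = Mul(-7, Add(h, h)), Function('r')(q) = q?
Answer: Rational(-182, 405960445) ≈ -4.4832e-7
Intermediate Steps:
Function('Y')(J, t) = Add(Mul(-3, J), Mul(3, t)) (Function('Y')(J, t) = Mul(3, Add(t, Mul(-1, J))) = Add(Mul(-3, J), Mul(3, t)))
Function('Z')(A, h) = Mul(-14, h) (Function('Z')(A, h) = Mul(-7, Mul(2, h)) = Mul(-14, h))
Mul(Function('Z')(307, Function('r')(-13)), Pow(Mul(Add(13738, Function('Y')(55, 180)), Add(Function('W')(68), -40665)), -1)) = Mul(Mul(-14, -13), Pow(Mul(Add(13738, Add(Mul(-3, 55), Mul(3, 180))), Add(Mul(175, 68), -40665)), -1)) = Mul(182, Pow(Mul(Add(13738, Add(-165, 540)), Add(11900, -40665)), -1)) = Mul(182, Pow(Mul(Add(13738, 375), -28765), -1)) = Mul(182, Pow(Mul(14113, -28765), -1)) = Mul(182, Pow(-405960445, -1)) = Mul(182, Rational(-1, 405960445)) = Rational(-182, 405960445)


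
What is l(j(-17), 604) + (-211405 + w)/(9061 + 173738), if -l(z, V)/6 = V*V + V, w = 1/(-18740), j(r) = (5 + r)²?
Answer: -834535249704989/380628140 ≈ -2.1925e+6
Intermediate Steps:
w = -1/18740 ≈ -5.3362e-5
l(z, V) = -6*V - 6*V² (l(z, V) = -6*(V*V + V) = -6*(V² + V) = -6*(V + V²) = -6*V - 6*V²)
l(j(-17), 604) + (-211405 + w)/(9061 + 173738) = -6*604*(1 + 604) + (-211405 - 1/18740)/(9061 + 173738) = -6*604*605 - 3961729701/18740/182799 = -2192520 - 3961729701/18740*1/182799 = -2192520 - 440192189/380628140 = -834535249704989/380628140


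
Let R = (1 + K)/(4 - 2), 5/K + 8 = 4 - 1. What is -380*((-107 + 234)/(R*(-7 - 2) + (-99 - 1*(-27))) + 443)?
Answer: -3018055/18 ≈ -1.6767e+5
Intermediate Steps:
K = -1 (K = 5/(-8 + (4 - 1)) = 5/(-8 + 3) = 5/(-5) = 5*(-⅕) = -1)
R = 0 (R = (1 - 1)/(4 - 2) = 0/2 = 0*(½) = 0)
-380*((-107 + 234)/(R*(-7 - 2) + (-99 - 1*(-27))) + 443) = -380*((-107 + 234)/(0*(-7 - 2) + (-99 - 1*(-27))) + 443) = -380*(127/(0*(-9) + (-99 + 27)) + 443) = -380*(127/(0 - 72) + 443) = -380*(127/(-72) + 443) = -380*(127*(-1/72) + 443) = -380*(-127/72 + 443) = -380*31769/72 = -3018055/18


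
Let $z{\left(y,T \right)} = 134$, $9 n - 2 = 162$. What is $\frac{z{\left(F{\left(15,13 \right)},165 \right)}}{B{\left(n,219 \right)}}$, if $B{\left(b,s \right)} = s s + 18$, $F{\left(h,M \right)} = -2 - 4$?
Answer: $\frac{134}{47979} \approx 0.0027929$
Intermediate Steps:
$n = \frac{164}{9}$ ($n = \frac{2}{9} + \frac{1}{9} \cdot 162 = \frac{2}{9} + 18 = \frac{164}{9} \approx 18.222$)
$F{\left(h,M \right)} = -6$ ($F{\left(h,M \right)} = -2 - 4 = -6$)
$B{\left(b,s \right)} = 18 + s^{2}$ ($B{\left(b,s \right)} = s^{2} + 18 = 18 + s^{2}$)
$\frac{z{\left(F{\left(15,13 \right)},165 \right)}}{B{\left(n,219 \right)}} = \frac{134}{18 + 219^{2}} = \frac{134}{18 + 47961} = \frac{134}{47979}$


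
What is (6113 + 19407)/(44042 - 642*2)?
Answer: 12760/21379 ≈ 0.59685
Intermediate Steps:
(6113 + 19407)/(44042 - 642*2) = 25520/(44042 - 1284) = 25520/42758 = 25520*(1/42758) = 12760/21379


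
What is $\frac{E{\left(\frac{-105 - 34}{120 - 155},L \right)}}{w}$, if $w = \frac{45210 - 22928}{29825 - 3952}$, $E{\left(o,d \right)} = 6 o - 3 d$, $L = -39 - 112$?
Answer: $\frac{431794497}{779870} \approx 553.67$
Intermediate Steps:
$L = -151$ ($L = -39 - 112 = -151$)
$E{\left(o,d \right)} = - 3 d + 6 o$
$w = \frac{22282}{25873} \approx 0.86121$
$\frac{E{\left(\frac{-105 - 34}{120 - 155},L \right)}}{w} = \frac{\left(-3\right) \left(-151\right) + 6 \frac{-105 - 34}{120 - 155}}{\frac{22282}{25873}} = \left(453 + 6 \left(- \frac{139}{-35}\right)\right) \frac{25873}{22282} = \left(453 + 6 \left(\left(-139\right) \left(- \frac{1}{35}\right)\right)\right) \frac{25873}{22282} = \left(453 + 6 \cdot \frac{139}{35}\right) \frac{25873}{22282} = \left(453 + \frac{834}{35}\right) \frac{25873}{22282} = \frac{16689}{35} \cdot \frac{25873}{22282} = \frac{431794497}{779870}$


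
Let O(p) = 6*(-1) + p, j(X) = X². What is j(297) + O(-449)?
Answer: 87754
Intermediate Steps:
O(p) = -6 + p
j(297) + O(-449) = 297² + (-6 - 449) = 88209 - 455 = 87754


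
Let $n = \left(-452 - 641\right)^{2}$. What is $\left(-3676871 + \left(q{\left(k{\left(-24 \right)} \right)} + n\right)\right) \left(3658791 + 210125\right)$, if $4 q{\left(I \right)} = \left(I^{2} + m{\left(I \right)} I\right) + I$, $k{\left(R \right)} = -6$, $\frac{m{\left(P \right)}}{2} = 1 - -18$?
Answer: $-9603699922694$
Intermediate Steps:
$m{\left(P \right)} = 38$ ($m{\left(P \right)} = 2 \left(1 - -18\right) = 2 \left(1 + 18\right) = 2 \cdot 19 = 38$)
$n = 1194649$ ($n = \left(-1093\right)^{2} = 1194649$)
$q{\left(I \right)} = \frac{I^{2}}{4} + \frac{39 I}{4}$ ($q{\left(I \right)} = \frac{\left(I^{2} + 38 I\right) + I}{4} = \frac{I^{2} + 39 I}{4} = \frac{I^{2}}{4} + \frac{39 I}{4}$)
$\left(-3676871 + \left(q{\left(k{\left(-24 \right)} \right)} + n\right)\right) \left(3658791 + 210125\right) = \left(-3676871 + \left(\frac{1}{4} \left(-6\right) \left(39 - 6\right) + 1194649\right)\right) \left(3658791 + 210125\right) = \left(-3676871 + \left(\frac{1}{4} \left(-6\right) 33 + 1194649\right)\right) 3868916 = \left(-3676871 + \left(- \frac{99}{2} + 1194649\right)\right) 3868916 = \left(-3676871 + \frac{2389199}{2}\right) 3868916 = \left(- \frac{4964543}{2}\right) 3868916 = -9603699922694$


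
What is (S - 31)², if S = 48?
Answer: 289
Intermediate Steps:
(S - 31)² = (48 - 31)² = 17² = 289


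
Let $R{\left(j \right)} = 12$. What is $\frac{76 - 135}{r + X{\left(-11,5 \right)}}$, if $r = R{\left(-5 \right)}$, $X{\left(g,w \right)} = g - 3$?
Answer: $\frac{59}{2} \approx 29.5$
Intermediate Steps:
$X{\left(g,w \right)} = -3 + g$ ($X{\left(g,w \right)} = g - 3 = -3 + g$)
$r = 12$
$\frac{76 - 135}{r + X{\left(-11,5 \right)}} = \frac{76 - 135}{12 - 14} = - \frac{59}{12 - 14} = - \frac{59}{-2} = \left(-59\right) \left(- \frac{1}{2}\right) = \frac{59}{2}$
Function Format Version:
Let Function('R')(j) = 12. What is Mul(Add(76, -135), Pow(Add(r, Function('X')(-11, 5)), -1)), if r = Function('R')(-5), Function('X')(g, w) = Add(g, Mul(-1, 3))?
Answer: Rational(59, 2) ≈ 29.500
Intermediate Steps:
Function('X')(g, w) = Add(-3, g) (Function('X')(g, w) = Add(g, -3) = Add(-3, g))
r = 12
Mul(Add(76, -135), Pow(Add(r, Function('X')(-11, 5)), -1)) = Mul(Add(76, -135), Pow(Add(12, Add(-3, -11)), -1)) = Mul(-59, Pow(Add(12, -14), -1)) = Mul(-59, Pow(-2, -1)) = Mul(-59, Rational(-1, 2)) = Rational(59, 2)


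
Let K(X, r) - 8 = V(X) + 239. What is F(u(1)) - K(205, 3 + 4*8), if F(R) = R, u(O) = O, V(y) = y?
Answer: -451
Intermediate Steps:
K(X, r) = 247 + X (K(X, r) = 8 + (X + 239) = 8 + (239 + X) = 247 + X)
F(u(1)) - K(205, 3 + 4*8) = 1 - (247 + 205) = 1 - 1*452 = 1 - 452 = -451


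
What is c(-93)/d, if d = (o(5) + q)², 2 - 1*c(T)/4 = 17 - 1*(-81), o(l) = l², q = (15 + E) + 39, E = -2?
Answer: -384/5929 ≈ -0.064766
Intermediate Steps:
q = 52 (q = (15 - 2) + 39 = 13 + 39 = 52)
c(T) = -384 (c(T) = 8 - 4*(17 - 1*(-81)) = 8 - 4*(17 + 81) = 8 - 4*98 = 8 - 392 = -384)
d = 5929 (d = (5² + 52)² = (25 + 52)² = 77² = 5929)
c(-93)/d = -384/5929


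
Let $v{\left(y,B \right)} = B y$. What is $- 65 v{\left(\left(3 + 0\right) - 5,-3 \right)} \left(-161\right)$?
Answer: $62790$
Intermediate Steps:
$- 65 v{\left(\left(3 + 0\right) - 5,-3 \right)} \left(-161\right) = - 65 \left(- 3 \left(\left(3 + 0\right) - 5\right)\right) \left(-161\right) = - 65 \left(- 3 \left(3 - 5\right)\right) \left(-161\right) = - 65 \left(\left(-3\right) \left(-2\right)\right) \left(-161\right) = \left(-65\right) 6 \left(-161\right) = \left(-390\right) \left(-161\right) = 62790$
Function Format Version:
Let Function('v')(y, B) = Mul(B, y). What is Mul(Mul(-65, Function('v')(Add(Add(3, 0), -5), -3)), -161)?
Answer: 62790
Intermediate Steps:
Mul(Mul(-65, Function('v')(Add(Add(3, 0), -5), -3)), -161) = Mul(Mul(-65, Mul(-3, Add(Add(3, 0), -5))), -161) = Mul(Mul(-65, Mul(-3, Add(3, -5))), -161) = Mul(Mul(-65, Mul(-3, -2)), -161) = Mul(Mul(-65, 6), -161) = Mul(-390, -161) = 62790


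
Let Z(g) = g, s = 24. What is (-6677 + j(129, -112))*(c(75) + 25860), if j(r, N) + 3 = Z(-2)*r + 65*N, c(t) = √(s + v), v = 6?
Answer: -367677480 - 14218*√30 ≈ -3.6776e+8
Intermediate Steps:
c(t) = √30 (c(t) = √(24 + 6) = √30)
j(r, N) = -3 - 2*r + 65*N (j(r, N) = -3 + (-2*r + 65*N) = -3 - 2*r + 65*N)
(-6677 + j(129, -112))*(c(75) + 25860) = (-6677 + (-3 - 2*129 + 65*(-112)))*(√30 + 25860) = (-6677 + (-3 - 258 - 7280))*(25860 + √30) = (-6677 - 7541)*(25860 + √30) = -14218*(25860 + √30) = -367677480 - 14218*√30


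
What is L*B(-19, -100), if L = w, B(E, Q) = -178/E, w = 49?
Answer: 8722/19 ≈ 459.05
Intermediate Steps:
L = 49
L*B(-19, -100) = 49*(-178/(-19)) = 49*(-178*(-1/19)) = 49*(178/19) = 8722/19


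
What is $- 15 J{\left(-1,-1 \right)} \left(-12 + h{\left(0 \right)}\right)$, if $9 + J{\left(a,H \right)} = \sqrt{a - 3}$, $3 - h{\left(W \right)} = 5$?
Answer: $-1890 + 420 i \approx -1890.0 + 420.0 i$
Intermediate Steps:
$h{\left(W \right)} = -2$ ($h{\left(W \right)} = 3 - 5 = -2$)
$J{\left(a,H \right)} = -9 + \sqrt{-3 + a}$ ($J{\left(a,H \right)} = -9 + \sqrt{a - 3} = -9 + \sqrt{-3 + a}$)
$- 15 J{\left(-1,-1 \right)} \left(-12 + h{\left(0 \right)}\right) = - 15 \left(-9 + \sqrt{-3 - 1}\right) \left(-12 - 2\right) = - 15 \left(-9 + \sqrt{-4}\right) \left(-14\right) = - 15 \left(-9 + 2 i\right) \left(-14\right) = - 15 \left(126 - 28 i\right) = -1890 + 420 i$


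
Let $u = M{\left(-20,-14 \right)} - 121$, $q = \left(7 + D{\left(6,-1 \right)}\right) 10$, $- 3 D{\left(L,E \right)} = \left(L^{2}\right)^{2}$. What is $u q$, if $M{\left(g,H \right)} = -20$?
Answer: $599250$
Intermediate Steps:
$D{\left(L,E \right)} = - \frac{L^{4}}{3}$ ($D{\left(L,E \right)} = - \frac{\left(L^{2}\right)^{2}}{3} = - \frac{L^{4}}{3}$)
$q = -4250$ ($q = \left(7 - \frac{6^{4}}{3}\right) 10 = \left(7 - 432\right) 10 = \left(-425\right) 10 = -4250$)
$u = -141$ ($u = -20 - 121 = -141$)
$u q = \left(-141\right) \left(-4250\right) = 599250$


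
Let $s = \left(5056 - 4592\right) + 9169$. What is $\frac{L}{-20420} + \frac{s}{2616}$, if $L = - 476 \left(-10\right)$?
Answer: $\frac{3070895}{890312} \approx 3.4492$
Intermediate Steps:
$s = 9633$ ($s = 464 + 9169 = 9633$)
$L = 4760$ ($L = \left(-1\right) \left(-4760\right) = 4760$)
$\frac{L}{-20420} + \frac{s}{2616} = \frac{4760}{-20420} + \frac{9633}{2616} = 4760 \left(- \frac{1}{20420}\right) + 9633 \cdot \frac{1}{2616} = - \frac{238}{1021} + \frac{3211}{872} = \frac{3070895}{890312}$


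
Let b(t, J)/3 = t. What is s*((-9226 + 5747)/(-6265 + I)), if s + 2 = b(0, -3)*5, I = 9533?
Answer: 3479/1634 ≈ 2.1291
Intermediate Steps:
b(t, J) = 3*t
s = -2 (s = -2 + (3*0)*5 = -2 + 0*5 = -2 + 0 = -2)
s*((-9226 + 5747)/(-6265 + I)) = -2*(-9226 + 5747)/(-6265 + 9533) = -(-6958)/3268 = -2*(-3479/3268) = 3479/1634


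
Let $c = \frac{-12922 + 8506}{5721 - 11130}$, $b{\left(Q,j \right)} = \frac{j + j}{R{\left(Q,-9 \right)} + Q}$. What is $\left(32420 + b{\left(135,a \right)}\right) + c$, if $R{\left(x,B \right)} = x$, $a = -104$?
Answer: $\frac{2630400436}{81135} \approx 32420.0$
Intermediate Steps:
$b{\left(Q,j \right)} = \frac{j}{Q}$ ($b{\left(Q,j \right)} = \frac{j + j}{Q + Q} = \frac{2 j}{2 Q} = 2 j \frac{1}{2 Q} = \frac{j}{Q}$)
$c = \frac{1472}{1803}$ ($c = - \frac{4416}{-5409} = \left(-4416\right) \left(- \frac{1}{5409}\right) = \frac{1472}{1803} \approx 0.81642$)
$\left(32420 + b{\left(135,a \right)}\right) + c = \left(32420 - \frac{104}{135}\right) + \frac{1472}{1803} = \frac{4376596}{135} + \frac{1472}{1803} = \frac{2630400436}{81135}$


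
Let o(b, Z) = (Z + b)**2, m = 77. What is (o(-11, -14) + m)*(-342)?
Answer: -240084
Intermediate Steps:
(o(-11, -14) + m)*(-342) = ((-14 - 11)**2 + 77)*(-342) = ((-25)**2 + 77)*(-342) = (625 + 77)*(-342) = 702*(-342) = -240084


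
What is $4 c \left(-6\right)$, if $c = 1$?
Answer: $-24$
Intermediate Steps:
$4 c \left(-6\right) = 4 \cdot 1 \left(-6\right) = 4 \left(-6\right) = -24$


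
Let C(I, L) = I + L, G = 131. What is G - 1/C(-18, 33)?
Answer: 1964/15 ≈ 130.93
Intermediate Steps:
G - 1/C(-18, 33) = 131 - 1/(-18 + 33) = 131 - 1/15 = 1964/15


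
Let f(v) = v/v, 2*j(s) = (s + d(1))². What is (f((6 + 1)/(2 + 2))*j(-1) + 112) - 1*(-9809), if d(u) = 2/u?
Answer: 19843/2 ≈ 9921.5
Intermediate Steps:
j(s) = (2 + s)²/2 (j(s) = (s + 2/1)²/2 = (s + 2*1)²/2 = (s + 2)²/2 = (2 + s)²/2)
f(v) = 1
(f((6 + 1)/(2 + 2))*j(-1) + 112) - 1*(-9809) = (1*((2 - 1)²/2) + 112) - 1*(-9809) = (1*((½)*1²) + 112) + 9809 = (1*((½)*1) + 112) + 9809 = (1*(½) + 112) + 9809 = (½ + 112) + 9809 = 225/2 + 9809 = 19843/2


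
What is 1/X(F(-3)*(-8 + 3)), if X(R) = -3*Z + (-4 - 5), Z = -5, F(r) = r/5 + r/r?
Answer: ⅙ ≈ 0.16667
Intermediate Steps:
F(r) = 1 + r/5 (F(r) = r*(⅕) + 1 = r/5 + 1 = 1 + r/5)
X(R) = 6 (X(R) = -3*(-5) + (-4 - 5) = 15 - 9 = 6)
1/X(F(-3)*(-8 + 3)) = 1/6 = ⅙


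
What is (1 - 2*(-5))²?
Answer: 121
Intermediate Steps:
(1 - 2*(-5))² = (1 + 10)² = 11² = 121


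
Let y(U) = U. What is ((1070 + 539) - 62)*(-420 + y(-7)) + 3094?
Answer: -657475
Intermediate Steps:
((1070 + 539) - 62)*(-420 + y(-7)) + 3094 = ((1070 + 539) - 62)*(-420 - 7) + 3094 = (1609 - 62)*(-427) + 3094 = 1547*(-427) + 3094 = -660569 + 3094 = -657475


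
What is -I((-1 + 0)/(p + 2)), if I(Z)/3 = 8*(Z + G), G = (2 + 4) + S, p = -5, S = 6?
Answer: -296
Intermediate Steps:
G = 12 (G = (2 + 4) + 6 = 6 + 6 = 12)
I(Z) = 288 + 24*Z (I(Z) = 3*(8*(Z + 12)) = 3*(8*(12 + Z)) = 3*(96 + 8*Z) = 288 + 24*Z)
-I((-1 + 0)/(p + 2)) = -(288 + 24*((-1 + 0)/(-5 + 2))) = -(288 + 24*(-1/(-3))) = -(288 + 24*(-1*(-1/3))) = -(288 + 24*(1/3)) = -(288 + 8) = -1*296 = -296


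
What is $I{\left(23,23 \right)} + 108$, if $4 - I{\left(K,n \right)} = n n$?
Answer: $-417$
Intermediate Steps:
$I{\left(K,n \right)} = 4 - n^{2}$ ($I{\left(K,n \right)} = 4 - n n = 4 - n^{2}$)
$I{\left(23,23 \right)} + 108 = \left(4 - 23^{2}\right) + 108 = \left(4 - 529\right) + 108 = -525 + 108 = -417$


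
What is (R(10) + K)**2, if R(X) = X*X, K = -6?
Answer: 8836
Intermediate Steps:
R(X) = X**2
(R(10) + K)**2 = (10**2 - 6)**2 = (100 - 6)**2 = 94**2 = 8836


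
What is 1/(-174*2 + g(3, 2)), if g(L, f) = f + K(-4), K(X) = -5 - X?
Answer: -1/347 ≈ -0.0028818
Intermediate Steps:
g(L, f) = -1 + f (g(L, f) = f + (-5 - 1*(-4)) = f + (-5 + 4) = f - 1 = -1 + f)
1/(-174*2 + g(3, 2)) = 1/(-174*2 + (-1 + 2)) = 1/(-348 + 1) = 1/(-347) = -1/347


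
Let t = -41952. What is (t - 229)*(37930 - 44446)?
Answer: 274851396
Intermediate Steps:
(t - 229)*(37930 - 44446) = (-41952 - 229)*(37930 - 44446) = -42181*(-6516) = 274851396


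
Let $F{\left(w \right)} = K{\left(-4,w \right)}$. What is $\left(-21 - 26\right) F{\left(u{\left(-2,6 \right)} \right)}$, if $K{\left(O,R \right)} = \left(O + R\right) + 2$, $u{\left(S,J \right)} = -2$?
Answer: $188$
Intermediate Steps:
$K{\left(O,R \right)} = 2 + O + R$
$F{\left(w \right)} = -2 + w$ ($F{\left(w \right)} = 2 - 4 + w = -2 + w$)
$\left(-21 - 26\right) F{\left(u{\left(-2,6 \right)} \right)} = \left(-21 - 26\right) \left(-2 - 2\right) = \left(-47\right) \left(-4\right) = 188$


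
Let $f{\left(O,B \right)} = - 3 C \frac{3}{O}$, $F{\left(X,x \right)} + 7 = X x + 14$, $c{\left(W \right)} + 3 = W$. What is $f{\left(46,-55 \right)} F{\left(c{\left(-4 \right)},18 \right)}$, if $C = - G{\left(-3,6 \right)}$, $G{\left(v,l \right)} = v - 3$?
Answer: $\frac{3213}{23} \approx 139.7$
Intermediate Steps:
$G{\left(v,l \right)} = -3 + v$ ($G{\left(v,l \right)} = v - 3 = -3 + v$)
$c{\left(W \right)} = -3 + W$
$C = 6$ ($C = - (-3 - 3) = \left(-1\right) \left(-6\right) = 6$)
$F{\left(X,x \right)} = 7 + X x$ ($F{\left(X,x \right)} = -7 + \left(X x + 14\right) = -7 + \left(14 + X x\right) = 7 + X x$)
$f{\left(O,B \right)} = - \frac{54}{O}$ ($f{\left(O,B \right)} = \left(-3\right) 6 \frac{3}{O} = - 18 \frac{3}{O} = - \frac{54}{O}$)
$f{\left(46,-55 \right)} F{\left(c{\left(-4 \right)},18 \right)} = - \frac{54}{46} \left(7 + \left(-3 - 4\right) 18\right) = \left(-54\right) \frac{1}{46} \left(7 - 126\right) = - \frac{27 \left(7 - 126\right)}{23} = \left(- \frac{27}{23}\right) \left(-119\right) = \frac{3213}{23}$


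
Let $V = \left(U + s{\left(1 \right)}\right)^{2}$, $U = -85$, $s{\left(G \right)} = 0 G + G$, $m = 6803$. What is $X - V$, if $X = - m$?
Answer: $-13859$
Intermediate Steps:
$s{\left(G \right)} = G$ ($s{\left(G \right)} = 0 + G = G$)
$X = -6803$ ($X = \left(-1\right) 6803 = -6803$)
$V = 7056$ ($V = \left(-85 + 1\right)^{2} = \left(-84\right)^{2} = 7056$)
$X - V = -6803 - 7056 = -13859$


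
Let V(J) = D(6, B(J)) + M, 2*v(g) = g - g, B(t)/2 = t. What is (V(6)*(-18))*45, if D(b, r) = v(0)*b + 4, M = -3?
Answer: -810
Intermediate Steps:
B(t) = 2*t
v(g) = 0 (v(g) = (g - g)/2 = (½)*0 = 0)
D(b, r) = 4 (D(b, r) = 0*b + 4 = 0 + 4 = 4)
V(J) = 1 (V(J) = 4 - 3 = 1)
(V(6)*(-18))*45 = (1*(-18))*45 = -18*45 = -810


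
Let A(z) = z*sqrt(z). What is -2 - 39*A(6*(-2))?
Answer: -2 + 936*I*sqrt(3) ≈ -2.0 + 1621.2*I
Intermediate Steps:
A(z) = z**(3/2)
-2 - 39*A(6*(-2)) = -2 - 39*(-24*I*sqrt(3)) = -2 - (-936)*I*sqrt(3) = -2 + 936*I*sqrt(3)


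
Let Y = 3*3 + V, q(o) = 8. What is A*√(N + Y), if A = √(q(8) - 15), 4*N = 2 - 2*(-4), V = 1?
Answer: 5*I*√14/2 ≈ 9.3541*I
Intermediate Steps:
N = 5/2 (N = (2 - 2*(-4))/4 = (2 + 8)/4 = (¼)*10 = 5/2 ≈ 2.5000)
Y = 10 (Y = 3*3 + 1 = 9 + 1 = 10)
A = I*√7 (A = √(8 - 15) = √(-7) = I*√7 ≈ 2.6458*I)
A*√(N + Y) = (I*√7)*√(5/2 + 10) = (I*√7)*√(25/2) = (I*√7)*(5*√2/2) = 5*I*√14/2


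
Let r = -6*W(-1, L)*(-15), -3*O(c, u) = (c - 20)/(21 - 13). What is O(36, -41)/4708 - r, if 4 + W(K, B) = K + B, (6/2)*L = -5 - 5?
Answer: 5296499/7062 ≈ 750.00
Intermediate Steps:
L = -10/3 (L = (-5 - 5)/3 = (⅓)*(-10) = -10/3 ≈ -3.3333)
O(c, u) = ⅚ - c/24 (O(c, u) = -(c - 20)/(3*(21 - 13)) = -(-20 + c)/(3*8) = -(-5/2 + c/8)/3 = ⅚ - c/24)
W(K, B) = -4 + B + K (W(K, B) = -4 + (K + B) = -4 + (B + K) = -4 + B + K)
r = -750 (r = -6*(-4 - 10/3 - 1)*(-15) = -6*(-25/3)*(-15) = 50*(-15) = -750)
O(36, -41)/4708 - r = (⅚ - 1/24*36)/4708 - 1*(-750) = (⅚ - 3/2)*(1/4708) + 750 = -⅔*1/4708 + 750 = -1/7062 + 750 = 5296499/7062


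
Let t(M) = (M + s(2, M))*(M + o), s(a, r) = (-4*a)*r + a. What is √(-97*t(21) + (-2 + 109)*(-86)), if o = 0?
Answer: √286163 ≈ 534.94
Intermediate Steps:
s(a, r) = a - 4*a*r (s(a, r) = -4*a*r + a = a - 4*a*r)
t(M) = M*(2 - 7*M) (t(M) = (M + 2*(1 - 4*M))*(M + 0) = (M + (2 - 8*M))*M = (2 - 7*M)*M = M*(2 - 7*M))
√(-97*t(21) + (-2 + 109)*(-86)) = √(-2037*(2 - 7*21) + (-2 + 109)*(-86)) = √(-2037*(2 - 147) + 107*(-86)) = √(-2037*(-145) - 9202) = √(-97*(-3045) - 9202) = √(295365 - 9202) = √286163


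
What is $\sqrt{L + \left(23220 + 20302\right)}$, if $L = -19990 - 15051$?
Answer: $\sqrt{8481} \approx 92.092$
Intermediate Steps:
$L = -35041$
$\sqrt{L + \left(23220 + 20302\right)} = \sqrt{-35041 + \left(23220 + 20302\right)} = \sqrt{-35041 + 43522} = \sqrt{8481}$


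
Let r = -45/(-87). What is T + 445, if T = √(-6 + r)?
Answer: 445 + I*√4611/29 ≈ 445.0 + 2.3415*I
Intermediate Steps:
r = 15/29 (r = -45*(-1/87) = 15/29 ≈ 0.51724)
T = I*√4611/29 (T = √(-6 + 15/29) = √(-159/29) = I*√4611/29 ≈ 2.3415*I)
T + 445 = I*√4611/29 + 445 = 445 + I*√4611/29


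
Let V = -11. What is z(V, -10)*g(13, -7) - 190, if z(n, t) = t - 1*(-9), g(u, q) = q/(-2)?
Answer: -387/2 ≈ -193.50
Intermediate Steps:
g(u, q) = -q/2 (g(u, q) = q*(-½) = -q/2)
z(n, t) = 9 + t (z(n, t) = t + 9 = 9 + t)
z(V, -10)*g(13, -7) - 190 = (9 - 10)*(-½*(-7)) - 190 = -1*7/2 - 190 = -7/2 - 190 = -387/2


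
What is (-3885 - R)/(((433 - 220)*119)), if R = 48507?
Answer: -17464/8449 ≈ -2.0670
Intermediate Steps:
(-3885 - R)/(((433 - 220)*119)) = (-3885 - 1*48507)/(((433 - 220)*119)) = (-3885 - 48507)/((213*119)) = -52392/25347 = -52392*1/25347 = -17464/8449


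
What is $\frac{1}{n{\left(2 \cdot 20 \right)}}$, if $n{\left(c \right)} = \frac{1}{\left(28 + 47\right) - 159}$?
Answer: $-84$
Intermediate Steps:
$n{\left(c \right)} = - \frac{1}{84}$ ($n{\left(c \right)} = \frac{1}{75 - 159} = \frac{1}{-84} = - \frac{1}{84}$)
$\frac{1}{n{\left(2 \cdot 20 \right)}} = \frac{1}{- \frac{1}{84}} = -84$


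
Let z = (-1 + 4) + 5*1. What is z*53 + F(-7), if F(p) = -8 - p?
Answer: 423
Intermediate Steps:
z = 8 (z = 3 + 5 = 8)
z*53 + F(-7) = 8*53 + (-8 - 1*(-7)) = 424 + (-8 + 7) = 424 - 1 = 423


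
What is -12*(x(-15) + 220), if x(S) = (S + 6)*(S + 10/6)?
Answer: -4080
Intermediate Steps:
x(S) = (6 + S)*(5/3 + S) (x(S) = (6 + S)*(S + 10*(⅙)) = (6 + S)*(S + 5/3) = (6 + S)*(5/3 + S))
-12*(x(-15) + 220) = -12*((10 + (-15)² + (23/3)*(-15)) + 220) = -12*((10 + 225 - 115) + 220) = -12*(120 + 220) = -12*340 = -4080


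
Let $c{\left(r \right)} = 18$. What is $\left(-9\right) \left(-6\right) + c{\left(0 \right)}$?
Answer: $72$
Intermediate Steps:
$\left(-9\right) \left(-6\right) + c{\left(0 \right)} = \left(-9\right) \left(-6\right) + 18 = 54 + 18 = 72$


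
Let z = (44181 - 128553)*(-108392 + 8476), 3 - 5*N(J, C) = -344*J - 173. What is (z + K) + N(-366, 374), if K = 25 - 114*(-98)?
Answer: 42150494017/5 ≈ 8.4301e+9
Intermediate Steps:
K = 11197 (K = 25 + 11172 = 11197)
N(J, C) = 176/5 + 344*J/5 (N(J, C) = ⅗ - (-344*J - 173)/5 = ⅗ - (-173 - 344*J)/5 = ⅗ + (173/5 + 344*J/5) = 176/5 + 344*J/5)
z = 8430112752 (z = -84372*(-99916) = 8430112752)
(z + K) + N(-366, 374) = (8430112752 + 11197) + (176/5 + (344/5)*(-366)) = 8430123949 + (176/5 - 125904/5) = 8430123949 - 125728/5 = 42150494017/5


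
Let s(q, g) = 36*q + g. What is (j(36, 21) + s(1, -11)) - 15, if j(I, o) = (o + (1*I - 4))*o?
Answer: 1123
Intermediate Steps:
j(I, o) = o*(-4 + I + o) (j(I, o) = (o + (I - 4))*o = (o + (-4 + I))*o = (-4 + I + o)*o = o*(-4 + I + o))
s(q, g) = g + 36*q
(j(36, 21) + s(1, -11)) - 15 = (21*(-4 + 36 + 21) + (-11 + 36*1)) - 15 = (21*53 + (-11 + 36)) - 15 = (1113 + 25) - 15 = 1138 - 15 = 1123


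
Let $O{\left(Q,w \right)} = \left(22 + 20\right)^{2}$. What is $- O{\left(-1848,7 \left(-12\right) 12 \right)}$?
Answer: $-1764$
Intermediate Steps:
$O{\left(Q,w \right)} = 1764$ ($O{\left(Q,w \right)} = 42^{2} = 1764$)
$- O{\left(-1848,7 \left(-12\right) 12 \right)} = \left(-1\right) 1764 = -1764$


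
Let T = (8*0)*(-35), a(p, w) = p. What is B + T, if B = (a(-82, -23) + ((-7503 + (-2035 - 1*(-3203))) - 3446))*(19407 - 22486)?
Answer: 30368177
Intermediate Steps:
B = 30368177 (B = (-82 + ((-7503 + (-2035 - 1*(-3203))) - 3446))*(19407 - 22486) = (-82 + ((-7503 + (-2035 + 3203)) - 3446))*(-3079) = (-82 + ((-7503 + 1168) - 3446))*(-3079) = (-82 + (-6335 - 3446))*(-3079) = (-82 - 9781)*(-3079) = -9863*(-3079) = 30368177)
T = 0 (T = 0*(-35) = 0)
B + T = 30368177 + 0 = 30368177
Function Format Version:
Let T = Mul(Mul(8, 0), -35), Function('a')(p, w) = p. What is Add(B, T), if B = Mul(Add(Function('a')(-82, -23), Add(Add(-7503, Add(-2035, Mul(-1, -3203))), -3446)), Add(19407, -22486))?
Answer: 30368177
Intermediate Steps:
B = 30368177 (B = Mul(Add(-82, Add(Add(-7503, Add(-2035, Mul(-1, -3203))), -3446)), Add(19407, -22486)) = Mul(Add(-82, Add(Add(-7503, Add(-2035, 3203)), -3446)), -3079) = Mul(Add(-82, Add(Add(-7503, 1168), -3446)), -3079) = Mul(Add(-82, Add(-6335, -3446)), -3079) = Mul(Add(-82, -9781), -3079) = Mul(-9863, -3079) = 30368177)
T = 0 (T = Mul(0, -35) = 0)
Add(B, T) = Add(30368177, 0) = 30368177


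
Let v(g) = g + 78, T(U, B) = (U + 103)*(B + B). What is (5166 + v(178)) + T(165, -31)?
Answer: -11194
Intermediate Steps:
T(U, B) = 2*B*(103 + U) (T(U, B) = (103 + U)*(2*B) = 2*B*(103 + U))
v(g) = 78 + g
(5166 + v(178)) + T(165, -31) = (5166 + (78 + 178)) + 2*(-31)*(103 + 165) = (5166 + 256) + 2*(-31)*268 = 5422 - 16616 = -11194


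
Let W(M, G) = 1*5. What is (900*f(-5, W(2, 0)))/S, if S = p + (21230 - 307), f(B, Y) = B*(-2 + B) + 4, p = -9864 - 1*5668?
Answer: 3900/599 ≈ 6.5108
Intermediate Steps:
p = -15532 (p = -9864 - 5668 = -15532)
W(M, G) = 5
f(B, Y) = 4 + B*(-2 + B)
S = 5391 (S = -15532 + (21230 - 307) = -15532 + 20923 = 5391)
(900*f(-5, W(2, 0)))/S = (900*(4 + (-5)**2 - 2*(-5)))/5391 = (900*(4 + 25 + 10))*(1/5391) = (900*39)*(1/5391) = 35100*(1/5391) = 3900/599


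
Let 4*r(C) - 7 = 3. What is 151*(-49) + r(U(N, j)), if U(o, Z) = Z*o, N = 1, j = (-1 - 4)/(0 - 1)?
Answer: -14793/2 ≈ -7396.5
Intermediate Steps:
j = 5 (j = -5/(-1) = -5*(-1) = 5)
r(C) = 5/2 (r(C) = 7/4 + (¼)*3 = 7/4 + ¾ = 5/2)
151*(-49) + r(U(N, j)) = 151*(-49) + 5/2 = -7399 + 5/2 = -14793/2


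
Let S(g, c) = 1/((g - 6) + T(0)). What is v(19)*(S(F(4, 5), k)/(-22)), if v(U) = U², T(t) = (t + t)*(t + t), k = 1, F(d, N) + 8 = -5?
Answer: 19/22 ≈ 0.86364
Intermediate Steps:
F(d, N) = -13 (F(d, N) = -8 - 5 = -13)
T(t) = 4*t² (T(t) = (2*t)*(2*t) = 4*t²)
S(g, c) = 1/(-6 + g) (S(g, c) = 1/((g - 6) + 4*0²) = 1/((-6 + g) + 4*0) = 1/((-6 + g) + 0) = 1/(-6 + g))
v(19)*(S(F(4, 5), k)/(-22)) = 19²*(1/(-6 - 13*(-22))) = 361*(-1/22/(-19)) = 361*(-1/19*(-1/22)) = 361*(1/418) = 19/22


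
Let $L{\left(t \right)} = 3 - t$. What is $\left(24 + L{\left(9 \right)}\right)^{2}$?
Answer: $324$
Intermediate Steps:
$\left(24 + L{\left(9 \right)}\right)^{2} = \left(24 + \left(3 - 9\right)\right)^{2} = \left(24 - 6\right)^{2} = 18^{2} = 324$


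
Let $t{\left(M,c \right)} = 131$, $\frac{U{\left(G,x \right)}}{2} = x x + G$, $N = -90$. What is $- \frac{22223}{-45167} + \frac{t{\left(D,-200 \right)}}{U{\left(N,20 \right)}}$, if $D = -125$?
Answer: $\frac{635327}{903340} \approx 0.70331$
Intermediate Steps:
$U{\left(G,x \right)} = 2 G + 2 x^{2}$ ($U{\left(G,x \right)} = 2 \left(x x + G\right) = 2 \left(x^{2} + G\right) = 2 \left(G + x^{2}\right) = 2 G + 2 x^{2}$)
$- \frac{22223}{-45167} + \frac{t{\left(D,-200 \right)}}{U{\left(N,20 \right)}} = - \frac{22223}{-45167} + \frac{131}{2 \left(-90\right) + 2 \cdot 20^{2}} = \left(-22223\right) \left(- \frac{1}{45167}\right) + \frac{131}{-180 + 2 \cdot 400} = \frac{22223}{45167} + \frac{131}{-180 + 800} = \frac{22223}{45167} + \frac{131}{620} = \frac{635327}{903340}$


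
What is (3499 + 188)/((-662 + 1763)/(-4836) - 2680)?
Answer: -5943444/4320527 ≈ -1.3756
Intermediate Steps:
(3499 + 188)/((-662 + 1763)/(-4836) - 2680) = 3687/(1101*(-1/4836) - 2680) = 3687/(-367/1612 - 2680) = 3687/(-4320527/1612) = 3687*(-1612/4320527) = -5943444/4320527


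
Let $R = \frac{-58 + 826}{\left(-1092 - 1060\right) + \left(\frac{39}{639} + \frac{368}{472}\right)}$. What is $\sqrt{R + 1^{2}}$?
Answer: $\frac{\sqrt{469902771937897}}{27033619} \approx 0.80186$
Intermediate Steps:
$R = - \frac{9651456}{27033619}$ ($R = \frac{768}{\left(-1092 - 1060\right) + \left(39 \cdot \frac{1}{639} + 368 \cdot \frac{1}{472}\right)} = \frac{768}{-2152 + \left(\frac{13}{213} + \frac{46}{59}\right)} = \frac{768}{-2152 + \frac{10565}{12567}} = \frac{768}{- \frac{27033619}{12567}} = 768 \left(- \frac{12567}{27033619}\right) = - \frac{9651456}{27033619} \approx -0.35702$)
$\sqrt{R + 1^{2}} = \sqrt{- \frac{9651456}{27033619} + 1^{2}} = \sqrt{- \frac{9651456}{27033619} + 1} = \sqrt{\frac{17382163}{27033619}} = \frac{\sqrt{469902771937897}}{27033619}$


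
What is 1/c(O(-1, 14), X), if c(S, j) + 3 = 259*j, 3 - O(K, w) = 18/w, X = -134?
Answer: -1/34709 ≈ -2.8811e-5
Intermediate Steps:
O(K, w) = 3 - 18/w
c(S, j) = -3 + 259*j
1/c(O(-1, 14), X) = 1/(-3 + 259*(-134)) = 1/(-3 - 34706) = 1/(-34709) = -1/34709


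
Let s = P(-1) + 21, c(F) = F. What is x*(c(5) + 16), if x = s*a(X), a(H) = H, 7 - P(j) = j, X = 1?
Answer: 609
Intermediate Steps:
P(j) = 7 - j
s = 29 (s = (7 - 1*(-1)) + 21 = (7 + 1) + 21 = 8 + 21 = 29)
x = 29 (x = 29*1 = 29)
x*(c(5) + 16) = 29*(5 + 16) = 29*21 = 609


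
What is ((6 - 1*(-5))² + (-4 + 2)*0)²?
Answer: 14641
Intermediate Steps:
((6 - 1*(-5))² + (-4 + 2)*0)² = ((6 + 5)² - 2*0)² = (11² + 0)² = (121 + 0)² = 121² = 14641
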